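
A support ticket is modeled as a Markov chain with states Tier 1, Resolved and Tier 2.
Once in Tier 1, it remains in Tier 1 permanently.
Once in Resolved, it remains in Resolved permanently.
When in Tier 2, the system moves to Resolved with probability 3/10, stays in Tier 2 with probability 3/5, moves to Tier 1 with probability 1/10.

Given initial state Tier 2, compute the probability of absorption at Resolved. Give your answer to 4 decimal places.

Let h(s) be the probability of absorption at Resolved starting from transient state s. Then h(Resolved) = 1 and h(Tier 1) = 0. By first-step analysis:
h(Tier 2) = 0.1·0 + 0.3·1 + 0.6·h(Tier 2)
Solving: h(Tier 2) = 0.7500.
Starting from Tier 2, the probability is 0.7500.

0.7500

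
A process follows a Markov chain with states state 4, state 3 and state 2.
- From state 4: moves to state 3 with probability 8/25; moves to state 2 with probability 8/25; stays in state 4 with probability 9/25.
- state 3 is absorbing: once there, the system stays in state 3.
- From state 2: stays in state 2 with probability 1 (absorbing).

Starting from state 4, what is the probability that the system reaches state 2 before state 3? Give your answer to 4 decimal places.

0.5000

Let h(s) be the probability of absorption at state 2 starting from transient state s. Then h(state 2) = 1 and h(state 3) = 0. By first-step analysis:
h(state 4) = 0.36·h(state 4) + 0.32·0 + 0.32·1
Solving: h(state 4) = 0.5000.
Starting from state 4, the probability is 0.5000.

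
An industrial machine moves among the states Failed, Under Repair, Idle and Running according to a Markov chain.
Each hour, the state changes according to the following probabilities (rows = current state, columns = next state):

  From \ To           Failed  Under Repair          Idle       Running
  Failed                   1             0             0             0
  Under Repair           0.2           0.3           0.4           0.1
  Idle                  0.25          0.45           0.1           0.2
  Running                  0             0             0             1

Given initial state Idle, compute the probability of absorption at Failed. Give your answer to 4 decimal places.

Let h(s) be the probability of absorption at Failed starting from transient state s. Then h(Failed) = 1 and h(Running) = 0. By first-step analysis:
h(Under Repair) = 0.2·1 + 0.3·h(Under Repair) + 0.4·h(Idle) + 0.1·0
h(Idle) = 0.25·1 + 0.45·h(Under Repair) + 0.1·h(Idle) + 0.2·0
Solving: h(Under Repair) = 0.6222, h(Idle) = 0.5889.
Starting from Idle, the probability is 0.5889.

0.5889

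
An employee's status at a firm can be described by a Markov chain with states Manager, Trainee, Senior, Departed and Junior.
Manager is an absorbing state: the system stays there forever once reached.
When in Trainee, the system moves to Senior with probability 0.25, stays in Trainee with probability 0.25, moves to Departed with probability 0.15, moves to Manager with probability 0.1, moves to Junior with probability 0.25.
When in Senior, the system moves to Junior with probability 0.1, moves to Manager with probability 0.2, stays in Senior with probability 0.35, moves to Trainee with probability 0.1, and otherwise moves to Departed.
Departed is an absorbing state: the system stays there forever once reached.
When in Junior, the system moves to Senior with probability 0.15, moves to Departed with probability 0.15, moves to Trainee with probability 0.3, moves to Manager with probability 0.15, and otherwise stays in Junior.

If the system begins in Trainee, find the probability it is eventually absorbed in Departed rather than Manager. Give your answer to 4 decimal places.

Let h(s) be the probability of absorption at Departed starting from transient state s. Then h(Departed) = 1 and h(Manager) = 0. By first-step analysis:
h(Trainee) = 0.1·0 + 0.25·h(Trainee) + 0.25·h(Senior) + 0.15·1 + 0.25·h(Junior)
h(Senior) = 0.2·0 + 0.1·h(Trainee) + 0.35·h(Senior) + 0.25·1 + 0.1·h(Junior)
h(Junior) = 0.15·0 + 0.3·h(Trainee) + 0.15·h(Senior) + 0.15·1 + 0.25·h(Junior)
Solving: h(Trainee) = 0.5633, h(Senior) = 0.5537, h(Junior) = 0.5361.
Starting from Trainee, the probability is 0.5633.

0.5633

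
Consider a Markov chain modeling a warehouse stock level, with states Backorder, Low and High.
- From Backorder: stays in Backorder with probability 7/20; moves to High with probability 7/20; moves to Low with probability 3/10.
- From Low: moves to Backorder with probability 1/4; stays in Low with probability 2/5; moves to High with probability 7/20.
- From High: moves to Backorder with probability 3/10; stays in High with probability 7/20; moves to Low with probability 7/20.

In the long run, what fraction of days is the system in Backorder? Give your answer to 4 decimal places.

Let the stationary distribution be π with π = πP and π_1 + π_2 + π_3 = 1.
π_1 = 0.35·π_1 + 0.25·π_2 + 0.3·π_3
π_2 = 0.3·π_1 + 0.4·π_2 + 0.35·π_3
Solving with the normalization constraint gives π = (0.2972, 0.3528, 0.3500).
So the stationary probability of Backorder is 0.2972.

0.2972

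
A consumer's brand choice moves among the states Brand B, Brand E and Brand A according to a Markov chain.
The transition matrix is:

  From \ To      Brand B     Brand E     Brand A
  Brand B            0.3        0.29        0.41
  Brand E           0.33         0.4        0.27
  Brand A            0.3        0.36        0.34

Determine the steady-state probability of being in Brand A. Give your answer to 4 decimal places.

0.3371

Let the stationary distribution be π with π = πP and π_1 + π_2 + π_3 = 1.
π_1 = 0.3·π_1 + 0.33·π_2 + 0.3·π_3
π_2 = 0.29·π_1 + 0.4·π_2 + 0.36·π_3
Solving with the normalization constraint gives π = (0.3106, 0.3524, 0.3371).
So the stationary probability of Brand A is 0.3371.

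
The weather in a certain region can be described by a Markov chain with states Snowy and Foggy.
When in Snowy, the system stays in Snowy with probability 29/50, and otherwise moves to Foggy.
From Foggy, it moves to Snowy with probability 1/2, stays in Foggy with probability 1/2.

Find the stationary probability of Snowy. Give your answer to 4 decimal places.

0.5435

Let the stationary distribution be π with π = πP and π_1 + π_2 = 1.
π_1 = 0.58·π_1 + 0.5·π_2
Solving with the normalization constraint gives π = (0.5435, 0.4565).
So the stationary probability of Snowy is 0.5435.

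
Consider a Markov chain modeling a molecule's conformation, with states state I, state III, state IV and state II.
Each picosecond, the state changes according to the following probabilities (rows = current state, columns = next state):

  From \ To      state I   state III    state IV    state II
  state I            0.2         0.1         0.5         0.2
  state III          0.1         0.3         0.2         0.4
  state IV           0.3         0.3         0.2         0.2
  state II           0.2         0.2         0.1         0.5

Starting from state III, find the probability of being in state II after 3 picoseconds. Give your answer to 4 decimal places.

Propagate the distribution vector 3 picoseconds from state III.
After 0 picoseconds: (0.0000, 1.0000, 0.0000, 0.0000)
After 1 picosecond: (0.1000, 0.3000, 0.2000, 0.4000)
After 2 picoseconds: (0.1900, 0.2400, 0.1900, 0.3800)
After 3 picoseconds: (0.1950, 0.2240, 0.2190, 0.3620)
P(in state II after 3 picoseconds) = 0.3620

0.3620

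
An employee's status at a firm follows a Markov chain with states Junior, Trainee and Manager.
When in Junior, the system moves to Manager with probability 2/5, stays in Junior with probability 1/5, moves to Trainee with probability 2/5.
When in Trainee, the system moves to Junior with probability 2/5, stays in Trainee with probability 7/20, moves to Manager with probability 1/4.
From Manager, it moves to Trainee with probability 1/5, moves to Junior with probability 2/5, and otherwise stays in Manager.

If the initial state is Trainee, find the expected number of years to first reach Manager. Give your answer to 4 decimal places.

Let t(s) be the expected number of years to first reach Manager from state s, with t(Manager) = 0. Conditioning on the first year:
t(Junior) = 1 + 0.2·t(Junior) + 0.4·t(Trainee)
t(Trainee) = 1 + 0.4·t(Junior) + 0.35·t(Trainee)
Solving: t(Junior) = 2.9167, t(Trainee) = 3.3333.
Expected years from Trainee to Manager: 3.3333.

3.3333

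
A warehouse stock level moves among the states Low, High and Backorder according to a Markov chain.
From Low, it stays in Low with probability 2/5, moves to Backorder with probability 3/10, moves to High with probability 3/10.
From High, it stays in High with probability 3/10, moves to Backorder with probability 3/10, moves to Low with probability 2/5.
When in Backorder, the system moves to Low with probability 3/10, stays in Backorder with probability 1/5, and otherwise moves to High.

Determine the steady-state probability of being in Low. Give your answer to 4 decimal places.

0.3727

Let the stationary distribution be π with π = πP and π_1 + π_2 + π_3 = 1.
π_1 = 0.4·π_1 + 0.4·π_2 + 0.3·π_3
π_2 = 0.3·π_1 + 0.3·π_2 + 0.5·π_3
Solving with the normalization constraint gives π = (0.3727, 0.3545, 0.2727).
So the stationary probability of Low is 0.3727.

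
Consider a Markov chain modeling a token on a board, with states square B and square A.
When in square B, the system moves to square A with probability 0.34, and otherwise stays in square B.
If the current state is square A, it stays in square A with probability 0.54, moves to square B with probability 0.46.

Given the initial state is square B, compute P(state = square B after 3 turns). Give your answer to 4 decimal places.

0.5784

Propagate the distribution vector 3 turns from square B.
After 0 turns: (1.0000, 0.0000)
After 1 turn: (0.6600, 0.3400)
After 2 turns: (0.5920, 0.4080)
After 3 turns: (0.5784, 0.4216)
P(in square B after 3 turns) = 0.5784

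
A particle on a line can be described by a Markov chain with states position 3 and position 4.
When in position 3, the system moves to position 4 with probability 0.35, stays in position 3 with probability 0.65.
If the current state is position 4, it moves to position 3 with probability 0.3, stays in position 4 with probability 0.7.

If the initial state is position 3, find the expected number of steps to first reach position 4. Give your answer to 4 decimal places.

2.8571

Let t(s) be the expected number of steps to first reach position 4 from state s, with t(position 4) = 0. Conditioning on the first step:
t(position 3) = 1 + 0.65·t(position 3)
Solving: t(position 3) = 2.8571.
Expected steps from position 3 to position 4: 2.8571.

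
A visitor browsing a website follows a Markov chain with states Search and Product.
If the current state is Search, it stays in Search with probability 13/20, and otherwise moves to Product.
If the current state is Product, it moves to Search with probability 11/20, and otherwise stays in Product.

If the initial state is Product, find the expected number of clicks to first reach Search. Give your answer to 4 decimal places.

1.8182

Let t(s) be the expected number of clicks to first reach Search from state s, with t(Search) = 0. Conditioning on the first click:
t(Product) = 1 + 0.45·t(Product)
Solving: t(Product) = 1.8182.
Expected clicks from Product to Search: 1.8182.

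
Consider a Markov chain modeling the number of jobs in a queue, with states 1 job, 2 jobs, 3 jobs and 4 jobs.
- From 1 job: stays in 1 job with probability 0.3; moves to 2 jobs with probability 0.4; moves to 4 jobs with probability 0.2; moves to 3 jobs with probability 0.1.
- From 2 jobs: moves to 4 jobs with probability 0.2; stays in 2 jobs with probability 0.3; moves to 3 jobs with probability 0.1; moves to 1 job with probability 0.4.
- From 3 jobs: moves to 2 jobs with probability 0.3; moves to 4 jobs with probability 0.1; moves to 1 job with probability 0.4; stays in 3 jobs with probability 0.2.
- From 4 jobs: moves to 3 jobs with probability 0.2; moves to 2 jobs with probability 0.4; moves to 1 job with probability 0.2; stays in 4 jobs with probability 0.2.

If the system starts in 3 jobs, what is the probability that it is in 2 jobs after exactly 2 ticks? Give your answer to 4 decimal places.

Propagate the distribution vector 2 ticks from 3 jobs.
After 0 ticks: (0.0000, 0.0000, 1.0000, 0.0000)
After 1 tick: (0.4000, 0.3000, 0.2000, 0.1000)
After 2 ticks: (0.3400, 0.3500, 0.1300, 0.1800)
P(in 2 jobs after 2 ticks) = 0.3500

0.3500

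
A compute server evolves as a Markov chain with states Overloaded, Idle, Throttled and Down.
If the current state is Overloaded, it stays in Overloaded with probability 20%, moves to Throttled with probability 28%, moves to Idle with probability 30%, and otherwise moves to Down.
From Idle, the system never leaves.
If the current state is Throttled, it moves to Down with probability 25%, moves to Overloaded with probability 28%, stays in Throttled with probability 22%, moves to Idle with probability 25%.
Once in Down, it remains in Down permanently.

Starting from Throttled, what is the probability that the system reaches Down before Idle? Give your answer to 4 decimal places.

0.4795

Let h(s) be the probability of absorption at Down starting from transient state s. Then h(Down) = 1 and h(Idle) = 0. By first-step analysis:
h(Overloaded) = 0.2·h(Overloaded) + 0.3·0 + 0.28·h(Throttled) + 0.22·1
h(Throttled) = 0.28·h(Overloaded) + 0.25·0 + 0.22·h(Throttled) + 0.25·1
Solving: h(Overloaded) = 0.4428, h(Throttled) = 0.4795.
Starting from Throttled, the probability is 0.4795.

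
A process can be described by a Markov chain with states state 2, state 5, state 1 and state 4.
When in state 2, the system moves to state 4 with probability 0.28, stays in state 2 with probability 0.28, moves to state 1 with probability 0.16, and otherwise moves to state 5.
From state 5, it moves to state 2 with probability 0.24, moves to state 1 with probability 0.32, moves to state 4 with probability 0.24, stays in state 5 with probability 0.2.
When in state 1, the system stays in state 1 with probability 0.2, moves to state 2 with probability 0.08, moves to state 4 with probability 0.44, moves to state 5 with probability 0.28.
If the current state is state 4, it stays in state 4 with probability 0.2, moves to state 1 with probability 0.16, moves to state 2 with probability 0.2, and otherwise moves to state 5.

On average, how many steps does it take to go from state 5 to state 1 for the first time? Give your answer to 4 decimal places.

4.1118

Let t(s) be the expected number of steps to first reach state 1 from state s, with t(state 1) = 0. Conditioning on the first step:
t(state 2) = 1 + 0.28·t(state 2) + 0.28·t(state 5) + 0.28·t(state 4)
t(state 5) = 1 + 0.24·t(state 2) + 0.2·t(state 5) + 0.24·t(state 4)
t(state 4) = 1 + 0.2·t(state 2) + 0.44·t(state 5) + 0.2·t(state 4)
Solving: t(state 2) = 4.8224, t(state 5) = 4.1118, t(state 4) = 4.7171.
Expected steps from state 5 to state 1: 4.1118.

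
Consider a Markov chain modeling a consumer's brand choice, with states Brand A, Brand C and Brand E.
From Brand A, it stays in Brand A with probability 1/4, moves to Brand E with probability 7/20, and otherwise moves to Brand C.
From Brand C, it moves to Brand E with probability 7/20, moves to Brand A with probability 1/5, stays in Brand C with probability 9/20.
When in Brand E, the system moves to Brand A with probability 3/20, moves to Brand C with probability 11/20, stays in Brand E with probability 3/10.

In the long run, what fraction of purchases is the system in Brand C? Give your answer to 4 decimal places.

Let the stationary distribution be π with π = πP and π_1 + π_2 + π_3 = 1.
π_1 = 0.25·π_1 + 0.2·π_2 + 0.15·π_3
π_2 = 0.4·π_1 + 0.45·π_2 + 0.55·π_3
Solving with the normalization constraint gives π = (0.1930, 0.4737, 0.3333).
So the stationary probability of Brand C is 0.4737.

0.4737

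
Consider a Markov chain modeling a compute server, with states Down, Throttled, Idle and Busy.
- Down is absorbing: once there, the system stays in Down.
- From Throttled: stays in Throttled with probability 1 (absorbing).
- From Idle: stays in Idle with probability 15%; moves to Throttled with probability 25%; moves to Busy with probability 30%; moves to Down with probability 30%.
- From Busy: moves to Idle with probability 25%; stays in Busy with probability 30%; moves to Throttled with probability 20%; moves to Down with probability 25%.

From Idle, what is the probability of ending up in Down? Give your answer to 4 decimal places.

0.5481

Let h(s) be the probability of absorption at Down starting from transient state s. Then h(Down) = 1 and h(Throttled) = 0. By first-step analysis:
h(Idle) = 0.3·1 + 0.25·0 + 0.15·h(Idle) + 0.3·h(Busy)
h(Busy) = 0.25·1 + 0.2·0 + 0.25·h(Idle) + 0.3·h(Busy)
Solving: h(Idle) = 0.5481, h(Busy) = 0.5529.
Starting from Idle, the probability is 0.5481.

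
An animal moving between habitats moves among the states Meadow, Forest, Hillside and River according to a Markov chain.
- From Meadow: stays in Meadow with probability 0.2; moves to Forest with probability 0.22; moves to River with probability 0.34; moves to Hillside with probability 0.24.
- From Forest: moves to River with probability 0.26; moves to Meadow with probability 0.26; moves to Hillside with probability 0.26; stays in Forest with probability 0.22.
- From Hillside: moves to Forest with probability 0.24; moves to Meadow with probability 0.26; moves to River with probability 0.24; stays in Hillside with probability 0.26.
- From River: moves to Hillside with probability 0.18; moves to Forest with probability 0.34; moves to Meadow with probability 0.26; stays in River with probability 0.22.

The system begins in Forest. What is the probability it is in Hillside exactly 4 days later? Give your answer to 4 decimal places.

0.2340

Propagate the distribution vector 4 days from Forest.
After 0 days: (0.0000, 1.0000, 0.0000, 0.0000)
After 1 day: (0.2600, 0.2200, 0.2600, 0.2600)
After 2 days: (0.2444, 0.2564, 0.2340, 0.2652)
After 3 days: (0.2453, 0.2565, 0.2339, 0.2643)
After 4 days: (0.2453, 0.2564, 0.2340, 0.2644)
P(in Hillside after 4 days) = 0.2340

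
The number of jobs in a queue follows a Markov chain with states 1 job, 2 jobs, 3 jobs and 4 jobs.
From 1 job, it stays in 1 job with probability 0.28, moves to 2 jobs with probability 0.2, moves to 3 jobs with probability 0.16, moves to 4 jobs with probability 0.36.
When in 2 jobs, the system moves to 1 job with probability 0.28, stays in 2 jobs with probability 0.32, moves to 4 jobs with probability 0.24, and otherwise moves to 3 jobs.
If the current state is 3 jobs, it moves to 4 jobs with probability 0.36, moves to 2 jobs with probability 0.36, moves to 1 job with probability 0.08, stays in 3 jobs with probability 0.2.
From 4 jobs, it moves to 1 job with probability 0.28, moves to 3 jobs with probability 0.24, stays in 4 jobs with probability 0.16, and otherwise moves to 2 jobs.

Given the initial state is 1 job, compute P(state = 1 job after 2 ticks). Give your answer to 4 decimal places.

0.2480

Propagate the distribution vector 2 ticks from 1 job.
After 0 ticks: (1.0000, 0.0000, 0.0000, 0.0000)
After 1 tick: (0.2800, 0.2000, 0.1600, 0.3600)
After 2 ticks: (0.2480, 0.2928, 0.1952, 0.2640)
P(in 1 job after 2 ticks) = 0.2480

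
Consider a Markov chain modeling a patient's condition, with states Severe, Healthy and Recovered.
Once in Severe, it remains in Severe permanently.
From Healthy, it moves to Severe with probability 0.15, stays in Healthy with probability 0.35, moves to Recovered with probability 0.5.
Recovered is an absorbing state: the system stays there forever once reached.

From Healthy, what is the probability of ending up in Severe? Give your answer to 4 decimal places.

0.2308

Let h(s) be the probability of absorption at Severe starting from transient state s. Then h(Severe) = 1 and h(Recovered) = 0. By first-step analysis:
h(Healthy) = 0.15·1 + 0.35·h(Healthy) + 0.5·0
Solving: h(Healthy) = 0.2308.
Starting from Healthy, the probability is 0.2308.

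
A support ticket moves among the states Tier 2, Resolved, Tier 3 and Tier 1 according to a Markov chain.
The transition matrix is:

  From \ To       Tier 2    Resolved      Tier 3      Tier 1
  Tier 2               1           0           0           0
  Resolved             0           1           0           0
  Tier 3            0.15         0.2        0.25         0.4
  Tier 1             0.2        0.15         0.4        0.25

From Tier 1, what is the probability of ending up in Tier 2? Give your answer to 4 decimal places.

0.5217

Let h(s) be the probability of absorption at Tier 2 starting from transient state s. Then h(Tier 2) = 1 and h(Resolved) = 0. By first-step analysis:
h(Tier 3) = 0.15·1 + 0.2·0 + 0.25·h(Tier 3) + 0.4·h(Tier 1)
h(Tier 1) = 0.2·1 + 0.15·0 + 0.4·h(Tier 3) + 0.25·h(Tier 1)
Solving: h(Tier 3) = 0.4783, h(Tier 1) = 0.5217.
Starting from Tier 1, the probability is 0.5217.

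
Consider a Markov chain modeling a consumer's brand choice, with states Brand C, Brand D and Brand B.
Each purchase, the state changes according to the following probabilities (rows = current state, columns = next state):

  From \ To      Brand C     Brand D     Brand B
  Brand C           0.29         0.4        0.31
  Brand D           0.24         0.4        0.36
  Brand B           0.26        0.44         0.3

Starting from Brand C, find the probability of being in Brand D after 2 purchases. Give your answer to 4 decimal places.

Sum over the intermediate state after 1 purchase:
P = P(Brand C→Brand C)·P(Brand C→Brand D) + P(Brand C→Brand D)·P(Brand D→Brand D) + P(Brand C→Brand B)·P(Brand B→Brand D)
  = 0.29×0.4 + 0.4×0.4 + 0.31×0.44
  = 0.1160 + 0.1600 + 0.1364 = 0.4124

0.4124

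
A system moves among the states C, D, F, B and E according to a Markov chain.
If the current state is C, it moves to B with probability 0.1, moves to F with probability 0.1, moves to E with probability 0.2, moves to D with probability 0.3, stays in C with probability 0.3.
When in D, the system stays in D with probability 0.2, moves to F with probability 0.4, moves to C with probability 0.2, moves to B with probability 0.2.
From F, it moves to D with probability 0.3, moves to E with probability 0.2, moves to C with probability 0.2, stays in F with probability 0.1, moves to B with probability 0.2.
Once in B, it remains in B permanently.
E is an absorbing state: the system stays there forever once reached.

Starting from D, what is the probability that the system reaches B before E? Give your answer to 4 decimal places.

0.6500

Let h(s) be the probability of absorption at B starting from transient state s. Then h(B) = 1 and h(E) = 0. By first-step analysis:
h(C) = 0.3·h(C) + 0.3·h(D) + 0.1·h(F) + 0.1·1 + 0.2·0
h(D) = 0.2·h(C) + 0.2·h(D) + 0.4·h(F) + 0.2·1
h(F) = 0.2·h(C) + 0.3·h(D) + 0.1·h(F) + 0.2·1 + 0.2·0
Solving: h(C) = 0.5000, h(D) = 0.6500, h(F) = 0.5500.
Starting from D, the probability is 0.6500.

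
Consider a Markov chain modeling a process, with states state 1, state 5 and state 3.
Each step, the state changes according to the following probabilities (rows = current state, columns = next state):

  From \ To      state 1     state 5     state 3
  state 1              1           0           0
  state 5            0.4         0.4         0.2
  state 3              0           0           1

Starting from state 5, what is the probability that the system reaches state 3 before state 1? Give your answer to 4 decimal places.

Let h(s) be the probability of absorption at state 3 starting from transient state s. Then h(state 3) = 1 and h(state 1) = 0. By first-step analysis:
h(state 5) = 0.4·0 + 0.4·h(state 5) + 0.2·1
Solving: h(state 5) = 0.3333.
Starting from state 5, the probability is 0.3333.

0.3333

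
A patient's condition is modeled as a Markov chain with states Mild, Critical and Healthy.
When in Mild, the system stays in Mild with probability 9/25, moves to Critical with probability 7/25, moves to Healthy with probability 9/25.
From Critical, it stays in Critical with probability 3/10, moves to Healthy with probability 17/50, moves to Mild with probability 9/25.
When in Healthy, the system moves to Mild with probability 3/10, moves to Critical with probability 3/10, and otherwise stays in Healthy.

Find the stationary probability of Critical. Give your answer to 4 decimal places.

0.2932

Let the stationary distribution be π with π = πP and π_1 + π_2 + π_3 = 1.
π_1 = 0.36·π_1 + 0.36·π_2 + 0.3·π_3
π_2 = 0.28·π_1 + 0.3·π_2 + 0.3·π_3
Solving with the normalization constraint gives π = (0.3379, 0.2932, 0.3689).
So the stationary probability of Critical is 0.2932.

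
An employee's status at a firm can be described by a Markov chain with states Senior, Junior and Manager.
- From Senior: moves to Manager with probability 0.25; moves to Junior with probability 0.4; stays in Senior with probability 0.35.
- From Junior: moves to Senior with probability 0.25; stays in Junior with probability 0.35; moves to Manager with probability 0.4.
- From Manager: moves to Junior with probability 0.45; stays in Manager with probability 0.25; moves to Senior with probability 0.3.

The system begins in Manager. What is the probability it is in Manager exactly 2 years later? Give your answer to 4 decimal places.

Sum over the intermediate state after 1 year:
P = P(Manager→Senior)·P(Senior→Manager) + P(Manager→Junior)·P(Junior→Manager) + P(Manager→Manager)·P(Manager→Manager)
  = 0.3×0.25 + 0.45×0.4 + 0.25×0.25
  = 0.0750 + 0.1800 + 0.0625 = 0.3175

0.3175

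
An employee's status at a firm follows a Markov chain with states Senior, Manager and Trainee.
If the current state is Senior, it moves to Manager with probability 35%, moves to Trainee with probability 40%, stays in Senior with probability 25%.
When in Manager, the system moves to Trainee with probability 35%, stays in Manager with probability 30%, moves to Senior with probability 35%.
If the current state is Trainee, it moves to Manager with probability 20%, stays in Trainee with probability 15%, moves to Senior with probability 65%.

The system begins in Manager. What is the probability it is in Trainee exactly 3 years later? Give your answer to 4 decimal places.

Propagate the distribution vector 3 years from Manager.
After 0 years: (0.0000, 1.0000, 0.0000)
After 1 year: (0.3500, 0.3000, 0.3500)
After 2 years: (0.4200, 0.2825, 0.2975)
After 3 years: (0.3973, 0.2913, 0.3115)
P(in Trainee after 3 years) = 0.3115

0.3115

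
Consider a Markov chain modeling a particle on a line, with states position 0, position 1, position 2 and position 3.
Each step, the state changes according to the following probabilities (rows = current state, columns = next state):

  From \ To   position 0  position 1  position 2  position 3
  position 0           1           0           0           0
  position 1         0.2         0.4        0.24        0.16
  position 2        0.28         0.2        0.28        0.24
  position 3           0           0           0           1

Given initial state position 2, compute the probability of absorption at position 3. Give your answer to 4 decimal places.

Let h(s) be the probability of absorption at position 3 starting from transient state s. Then h(position 3) = 1 and h(position 0) = 0. By first-step analysis:
h(position 1) = 0.2·0 + 0.4·h(position 1) + 0.24·h(position 2) + 0.16·1
h(position 2) = 0.28·0 + 0.2·h(position 1) + 0.28·h(position 2) + 0.24·1
Solving: h(position 1) = 0.4500, h(position 2) = 0.4583.
Starting from position 2, the probability is 0.4583.

0.4583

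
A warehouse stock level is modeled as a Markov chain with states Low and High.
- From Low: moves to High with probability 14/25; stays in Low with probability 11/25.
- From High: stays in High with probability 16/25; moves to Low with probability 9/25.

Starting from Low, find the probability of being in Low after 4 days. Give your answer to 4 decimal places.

0.3913

Propagate the distribution vector 4 days from Low.
After 0 days: (1.0000, 0.0000)
After 1 day: (0.4400, 0.5600)
After 2 days: (0.3952, 0.6048)
After 3 days: (0.3916, 0.6084)
After 4 days: (0.3913, 0.6087)
P(in Low after 4 days) = 0.3913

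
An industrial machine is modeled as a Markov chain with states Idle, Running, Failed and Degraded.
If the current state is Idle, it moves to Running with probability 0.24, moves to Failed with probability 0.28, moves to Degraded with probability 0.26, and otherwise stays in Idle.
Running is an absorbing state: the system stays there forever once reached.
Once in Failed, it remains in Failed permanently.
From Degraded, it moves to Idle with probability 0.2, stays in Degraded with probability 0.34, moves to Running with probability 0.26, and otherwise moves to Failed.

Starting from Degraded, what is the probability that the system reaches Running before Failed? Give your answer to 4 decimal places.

Let h(s) be the probability of absorption at Running starting from transient state s. Then h(Running) = 1 and h(Failed) = 0. By first-step analysis:
h(Idle) = 0.22·h(Idle) + 0.24·1 + 0.28·0 + 0.26·h(Degraded)
h(Degraded) = 0.2·h(Idle) + 0.26·1 + 0.2·0 + 0.34·h(Degraded)
Solving: h(Idle) = 0.4883, h(Degraded) = 0.5419.
Starting from Degraded, the probability is 0.5419.

0.5419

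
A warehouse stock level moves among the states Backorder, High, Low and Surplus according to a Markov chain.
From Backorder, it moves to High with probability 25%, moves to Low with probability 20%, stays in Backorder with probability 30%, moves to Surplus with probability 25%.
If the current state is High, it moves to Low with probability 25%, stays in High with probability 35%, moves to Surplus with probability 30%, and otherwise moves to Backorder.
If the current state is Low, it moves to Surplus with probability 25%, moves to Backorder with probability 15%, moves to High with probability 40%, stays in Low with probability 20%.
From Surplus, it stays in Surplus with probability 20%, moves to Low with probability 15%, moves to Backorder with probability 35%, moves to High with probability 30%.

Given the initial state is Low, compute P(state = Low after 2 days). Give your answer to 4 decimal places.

Propagate the distribution vector 2 days from Low.
After 0 days: (0.0000, 0.0000, 1.0000, 0.0000)
After 1 day: (0.1500, 0.4000, 0.2000, 0.2500)
After 2 days: (0.2025, 0.3325, 0.2075, 0.2575)
P(in Low after 2 days) = 0.2075

0.2075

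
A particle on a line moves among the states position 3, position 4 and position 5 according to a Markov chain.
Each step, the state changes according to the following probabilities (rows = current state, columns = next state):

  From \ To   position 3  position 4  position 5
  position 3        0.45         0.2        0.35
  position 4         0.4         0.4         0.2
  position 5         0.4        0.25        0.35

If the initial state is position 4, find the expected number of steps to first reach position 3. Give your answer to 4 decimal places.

2.5000

Let t(s) be the expected number of steps to first reach position 3 from state s, with t(position 3) = 0. Conditioning on the first step:
t(position 4) = 1 + 0.4·t(position 4) + 0.2·t(position 5)
t(position 5) = 1 + 0.25·t(position 4) + 0.35·t(position 5)
Solving: t(position 4) = 2.5000, t(position 5) = 2.5000.
Expected steps from position 4 to position 3: 2.5000.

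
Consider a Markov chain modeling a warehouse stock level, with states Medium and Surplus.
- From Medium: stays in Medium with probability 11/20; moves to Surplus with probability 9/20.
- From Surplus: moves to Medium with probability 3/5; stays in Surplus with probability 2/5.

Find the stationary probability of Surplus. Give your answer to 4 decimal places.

0.4286

Let the stationary distribution be π with π = πP and π_1 + π_2 = 1.
π_1 = 0.55·π_1 + 0.6·π_2
Solving with the normalization constraint gives π = (0.5714, 0.4286).
So the stationary probability of Surplus is 0.4286.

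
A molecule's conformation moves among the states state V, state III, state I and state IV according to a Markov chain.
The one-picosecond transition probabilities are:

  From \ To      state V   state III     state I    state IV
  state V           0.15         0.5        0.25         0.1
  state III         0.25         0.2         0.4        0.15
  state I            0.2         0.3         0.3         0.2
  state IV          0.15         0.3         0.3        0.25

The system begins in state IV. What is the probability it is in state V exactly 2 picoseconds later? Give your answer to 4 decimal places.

Propagate the distribution vector 2 picoseconds from state IV.
After 0 picoseconds: (0.0000, 0.0000, 0.0000, 1.0000)
After 1 picosecond: (0.1500, 0.3000, 0.3000, 0.2500)
After 2 picoseconds: (0.1950, 0.3000, 0.3225, 0.1825)
P(in state V after 2 picoseconds) = 0.1950

0.1950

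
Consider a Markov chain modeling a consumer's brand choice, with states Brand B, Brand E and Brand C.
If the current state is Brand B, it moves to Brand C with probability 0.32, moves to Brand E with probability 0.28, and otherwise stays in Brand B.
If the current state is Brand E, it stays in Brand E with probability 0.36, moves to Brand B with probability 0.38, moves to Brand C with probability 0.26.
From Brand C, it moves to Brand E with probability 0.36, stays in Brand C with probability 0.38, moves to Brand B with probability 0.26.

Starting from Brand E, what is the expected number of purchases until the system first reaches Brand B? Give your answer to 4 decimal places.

Let t(s) be the expected number of purchases to first reach Brand B from state s, with t(Brand B) = 0. Conditioning on the first purchase:
t(Brand E) = 1 + 0.36·t(Brand E) + 0.26·t(Brand C)
t(Brand C) = 1 + 0.36·t(Brand E) + 0.38·t(Brand C)
Solving: t(Brand E) = 2.9024, t(Brand C) = 3.2982.
Expected purchases from Brand E to Brand B: 2.9024.

2.9024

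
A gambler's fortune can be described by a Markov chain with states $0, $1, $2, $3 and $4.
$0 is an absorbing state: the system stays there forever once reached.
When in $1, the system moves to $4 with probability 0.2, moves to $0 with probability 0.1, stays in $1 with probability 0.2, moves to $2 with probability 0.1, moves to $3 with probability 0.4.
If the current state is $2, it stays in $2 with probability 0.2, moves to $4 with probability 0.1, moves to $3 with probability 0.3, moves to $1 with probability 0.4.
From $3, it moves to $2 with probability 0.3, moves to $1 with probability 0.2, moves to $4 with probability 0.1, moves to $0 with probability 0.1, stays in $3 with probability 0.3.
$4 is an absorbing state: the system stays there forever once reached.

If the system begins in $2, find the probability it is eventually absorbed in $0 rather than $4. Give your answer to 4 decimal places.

Let h(s) be the probability of absorption at $0 starting from transient state s. Then h($0) = 1 and h($4) = 0. By first-step analysis:
h($1) = 0.1·1 + 0.2·h($1) + 0.1·h($2) + 0.4·h($3) + 0.2·0
h($2) = 0.4·h($1) + 0.2·h($2) + 0.3·h($3) + 0.1·0
h($3) = 0.1·1 + 0.2·h($1) + 0.3·h($2) + 0.3·h($3) + 0.1·0
Solving: h($1) = 0.3565, h($2) = 0.3217, h($3) = 0.3826.
Starting from $2, the probability is 0.3217.

0.3217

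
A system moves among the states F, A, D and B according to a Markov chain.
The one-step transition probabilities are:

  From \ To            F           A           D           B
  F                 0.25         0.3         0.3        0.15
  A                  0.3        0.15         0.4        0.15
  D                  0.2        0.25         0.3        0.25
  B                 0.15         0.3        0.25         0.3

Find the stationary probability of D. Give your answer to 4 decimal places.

Let the stationary distribution be π with π = πP and π_1 + π_2 + π_3 + π_4 = 1.
π_1 = 0.25·π_1 + 0.3·π_2 + 0.2·π_3 + 0.15·π_4
π_2 = 0.3·π_1 + 0.15·π_2 + 0.25·π_3 + 0.3·π_4
π_3 = 0.3·π_1 + 0.4·π_2 + 0.3·π_3 + 0.25·π_4
Solving with the normalization constraint gives π = (0.2253, 0.2472, 0.3141, 0.2134).
So the stationary probability of D is 0.3141.

0.3141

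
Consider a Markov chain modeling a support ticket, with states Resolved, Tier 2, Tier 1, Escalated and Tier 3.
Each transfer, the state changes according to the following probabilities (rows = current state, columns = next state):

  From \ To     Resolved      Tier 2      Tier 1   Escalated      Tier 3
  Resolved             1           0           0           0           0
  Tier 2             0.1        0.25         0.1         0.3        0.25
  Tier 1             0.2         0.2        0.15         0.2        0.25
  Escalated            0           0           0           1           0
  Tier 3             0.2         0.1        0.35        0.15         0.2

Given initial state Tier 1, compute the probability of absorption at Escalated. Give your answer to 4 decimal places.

Let h(s) be the probability of absorption at Escalated starting from transient state s. Then h(Escalated) = 1 and h(Resolved) = 0. By first-step analysis:
h(Tier 2) = 0.1·0 + 0.25·h(Tier 2) + 0.1·h(Tier 1) + 0.3·1 + 0.25·h(Tier 3)
h(Tier 1) = 0.2·0 + 0.2·h(Tier 2) + 0.15·h(Tier 1) + 0.2·1 + 0.25·h(Tier 3)
h(Tier 3) = 0.2·0 + 0.1·h(Tier 2) + 0.35·h(Tier 1) + 0.15·1 + 0.2·h(Tier 3)
Solving: h(Tier 2) = 0.6377, h(Tier 1) = 0.5325, h(Tier 3) = 0.5002.
Starting from Tier 1, the probability is 0.5325.

0.5325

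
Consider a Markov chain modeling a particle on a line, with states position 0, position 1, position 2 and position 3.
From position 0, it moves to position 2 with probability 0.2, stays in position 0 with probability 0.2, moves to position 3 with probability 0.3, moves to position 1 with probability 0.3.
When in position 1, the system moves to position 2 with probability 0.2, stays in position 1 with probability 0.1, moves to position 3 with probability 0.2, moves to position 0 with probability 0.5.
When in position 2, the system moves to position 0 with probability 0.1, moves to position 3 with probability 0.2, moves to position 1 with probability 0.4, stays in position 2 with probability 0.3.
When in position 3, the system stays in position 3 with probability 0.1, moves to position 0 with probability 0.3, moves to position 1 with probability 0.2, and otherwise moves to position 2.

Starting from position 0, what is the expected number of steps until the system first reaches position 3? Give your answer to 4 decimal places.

Let t(s) be the expected number of steps to first reach position 3 from state s, with t(position 3) = 0. Conditioning on the first step:
t(position 0) = 1 + 0.2·t(position 0) + 0.3·t(position 1) + 0.2·t(position 2)
t(position 1) = 1 + 0.5·t(position 0) + 0.1·t(position 1) + 0.2·t(position 2)
t(position 2) = 1 + 0.1·t(position 0) + 0.4·t(position 1) + 0.3·t(position 2)
Solving: t(position 0) = 3.9852, t(position 1) = 4.3173, t(position 2) = 4.4649.
Expected steps from position 0 to position 3: 3.9852.

3.9852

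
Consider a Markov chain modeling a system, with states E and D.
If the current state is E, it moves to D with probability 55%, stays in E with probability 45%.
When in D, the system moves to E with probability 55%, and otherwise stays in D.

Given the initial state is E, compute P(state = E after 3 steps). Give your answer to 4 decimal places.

Propagate the distribution vector 3 steps from E.
After 0 steps: (1.0000, 0.0000)
After 1 step: (0.4500, 0.5500)
After 2 steps: (0.5050, 0.4950)
After 3 steps: (0.4995, 0.5005)
P(in E after 3 steps) = 0.4995

0.4995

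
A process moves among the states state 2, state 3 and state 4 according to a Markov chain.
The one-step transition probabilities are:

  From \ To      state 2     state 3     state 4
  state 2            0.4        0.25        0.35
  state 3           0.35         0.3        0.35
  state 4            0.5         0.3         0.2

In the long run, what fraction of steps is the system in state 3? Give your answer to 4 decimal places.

Let the stationary distribution be π with π = πP and π_1 + π_2 + π_3 = 1.
π_1 = 0.4·π_1 + 0.35·π_2 + 0.5·π_3
π_2 = 0.25·π_1 + 0.3·π_2 + 0.3·π_3
Solving with the normalization constraint gives π = (0.4165, 0.2792, 0.3043).
So the stationary probability of state 3 is 0.2792.

0.2792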